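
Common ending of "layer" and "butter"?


Word 1: "layer"
Word 2: "butter"
Comparing from end:
  Pos -1: 'r' == 'r'
  Pos -2: 'e' == 'e'
  Pos -3: 'y' != 't' (stop)
LCS = "er" (length 2)


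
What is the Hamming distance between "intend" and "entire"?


Comparing character by character (same length = 6):
  Pos 0: 'i' vs 'e' !=
  Pos 1: 'n' vs 'n' =
  Pos 2: 't' vs 't' =
  Pos 3: 'e' vs 'i' !=
  Pos 4: 'n' vs 'r' !=
  Pos 5: 'd' vs 'e' !=
Hamming distance = 4


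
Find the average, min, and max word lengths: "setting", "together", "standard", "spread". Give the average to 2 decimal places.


Lengths: "setting"=7, "together"=8, "standard"=8, "spread"=6
Sum = 29, Count = 4
Average = 29/4 = 7.25
= avg=7.25, min=6, max=8


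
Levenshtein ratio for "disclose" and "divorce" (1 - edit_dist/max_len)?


Word 1: "disclose" (length 8)
Word 2: "divorce" (length 7)
One optimal edit sequence:
  1. keep 'd'
  2. keep 'i'
  3. delete 's'  (+1)
  4. substitute 'c' -> 'v'  (+1)
  5. substitute 'l' -> 'o'  (+1)
  6. substitute 'o' -> 'r'  (+1)
  7. substitute 's' -> 'c'  (+1)
  8. keep 'e'
Edit distance = 5
Max length = max(8, 7) = 8
Similarity = 1 - 5/8
= 0.3750


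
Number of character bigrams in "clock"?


Word: "clock" (length 5)
Number of 2-grams = length - 2 + 1 = 5 - 2 + 1
= 4


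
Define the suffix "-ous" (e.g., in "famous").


Suffix: -ous
Example: famous (fame + -ous, with a spelling change)
Meaning = having quality of


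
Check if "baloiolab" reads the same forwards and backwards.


Word: "baloiolab"
Reversed: "baloiolab"
Forward == Backward? baloiolab == baloiolab
Palindrome = Yes


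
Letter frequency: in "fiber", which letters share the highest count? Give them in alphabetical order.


Word: "fiber"
Letter counts:
  'b': 1
  'e': 1
  'f': 1
  'i': 1
  'r': 1
Maximum count = 1
Most frequent = 'b', 'e', 'f', 'i', 'r' (1 time each)


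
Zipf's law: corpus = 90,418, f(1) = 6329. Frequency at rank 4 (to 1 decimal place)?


Zipf's law: f(r) = f(1) / r
f(1) = 6329
f(4) = 6329 / 4
= 1582.3 occurrences


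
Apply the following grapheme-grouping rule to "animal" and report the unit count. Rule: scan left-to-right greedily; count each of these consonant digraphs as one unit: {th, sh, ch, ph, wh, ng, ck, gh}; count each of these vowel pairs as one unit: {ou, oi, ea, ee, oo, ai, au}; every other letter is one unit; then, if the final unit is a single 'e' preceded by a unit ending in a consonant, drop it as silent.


Word: "animal" (6 letters)
Left-to-right scan:
  (1) 'a' (letter)
  (2) 'n' (letter)
  (3) 'i' (letter)
  (4) 'm' (letter)
  (5) 'a' (letter)
  (6) 'l' (letter)
Units from scan: 6
Sound units = 6 units


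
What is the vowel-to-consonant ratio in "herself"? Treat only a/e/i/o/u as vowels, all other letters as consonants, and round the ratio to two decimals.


Word: "herself"
Vowels (a,e,i,o,u): 2
Consonants: 5
Ratio = 2/5
= 0.40


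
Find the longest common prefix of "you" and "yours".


Word 1: "you"
Word 2: "yours"
Comparing from start:
  Pos 0: 'y' == 'y'
  Pos 1: 'o' == 'o'
  Pos 2: 'u' == 'u'
LCP = "you" (length 3)


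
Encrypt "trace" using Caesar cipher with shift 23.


Word: "trace"
Shift: 23
Each letter → (letter + shift) mod 26:
  't' (19) + 23 = 16 → 'q'
  'r' (17) + 23 = 14 → 'o'
  'a' (0) + 23 = 23 → 'x'
  'c' (2) + 23 = 25 → 'z'
  'e' (4) + 23 = 1 → 'b'
Result = "qoxzb"


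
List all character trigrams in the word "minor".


Word: "minor" (length 5)
Number of trigrams = 5 - 3 + 1 = 3
  Position 0: "min"
  Position 1: "ino"
  Position 2: "nor"
Trigrams = "min", "ino", "nor"


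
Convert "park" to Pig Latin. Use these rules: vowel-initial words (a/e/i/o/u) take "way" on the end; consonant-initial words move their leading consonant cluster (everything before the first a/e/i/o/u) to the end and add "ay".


Word: "park"
Starts with consonant(s) → move to end, add 'ay'
Consonant cluster: "p"
Pig Latin = "arkpay"


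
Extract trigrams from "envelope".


Word: "envelope" (length 8)
Number of trigrams = 8 - 3 + 1 = 6
  Position 0: "env"
  Position 1: "nve"
  Position 2: "vel"
  Position 3: "elo"
  Position 4: "lop"
  Position 5: "ope"
Trigrams = "env", "nve", "vel", "elo", "lop", "ope"


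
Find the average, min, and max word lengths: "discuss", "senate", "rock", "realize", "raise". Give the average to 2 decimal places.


Lengths: "discuss"=7, "senate"=6, "rock"=4, "realize"=7, "raise"=5
Sum = 29, Count = 5
Average = 29/5 = 5.80
= avg=5.80, min=4, max=7


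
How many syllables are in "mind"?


Word: "mind"
Syllable breakdown: mind
Counting: 1 part
= 1 syllable


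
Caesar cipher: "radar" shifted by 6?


Word: "radar"
Shift: 6
Each letter → (letter + shift) mod 26:
  'r' (17) + 6 = 23 → 'x'
  'a' (0) + 6 = 6 → 'g'
  'd' (3) + 6 = 9 → 'j'
  'a' (0) + 6 = 6 → 'g'
  'r' (17) + 6 = 23 → 'x'
Result = "xgjgx"


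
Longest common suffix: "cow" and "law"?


Word 1: "cow"
Word 2: "law"
Comparing from end:
  Pos -1: 'w' == 'w'
  Pos -2: 'o' != 'a' (stop)
LCS = "w" (length 1)


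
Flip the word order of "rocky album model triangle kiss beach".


Original: "rocky album model triangle kiss beach"
Words (1..n): rocky | album | model | triangle | kiss | beach
Reversed (n..1): beach | kiss | triangle | model | album | rocky
Result = "beach kiss triangle model album rocky"


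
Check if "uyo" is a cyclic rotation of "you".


Word: "you", Candidate: "uyo"
Method: check if candidate is substring of word+word
"youyou" contains "uyo"? Yes
Is rotation = Yes


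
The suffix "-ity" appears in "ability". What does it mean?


Suffix: -ity
As in: ability -> able + -ity, with a spelling change
Meaning = quality of


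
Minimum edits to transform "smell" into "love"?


Word 1: "smell" (length 5)
Word 2: "love" (length 4)
One optimal edit sequence (insert/delete/substitute each cost 1):
  1. delete 's'  (+1)
  2. substitute 'm' -> 'l'  (+1)
  3. substitute 'e' -> 'o'  (+1)
  4. substitute 'l' -> 'v'  (+1)
  5. substitute 'l' -> 'e'  (+1)
Total edit operations: 5
Edit distance = 5


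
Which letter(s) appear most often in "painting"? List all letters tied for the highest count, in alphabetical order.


Word: "painting"
Letter counts:
  'a': 1
  'g': 1
  'i': 2
  'n': 2
  'p': 1
  't': 1
Maximum count = 2
Most frequent = 'i', 'n' (2 times each)


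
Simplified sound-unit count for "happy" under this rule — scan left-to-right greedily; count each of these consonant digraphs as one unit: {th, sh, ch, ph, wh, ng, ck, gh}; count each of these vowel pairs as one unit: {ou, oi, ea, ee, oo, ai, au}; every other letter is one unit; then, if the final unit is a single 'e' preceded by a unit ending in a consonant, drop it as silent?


Word: "happy" (5 letters)
Left-to-right scan:
  1. 'h' (letter)
  2. 'a' (letter)
  3. 'p' (letter)
  4. 'p' (letter)
  5. 'y' (letter)
Units from scan: 5
Sound units = 5 units


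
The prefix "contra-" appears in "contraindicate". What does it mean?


Prefix: contra-
Example: contraindicate = contra- + indicate
Meaning = against


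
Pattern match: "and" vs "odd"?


Pattern of "and": [0, 1, 2]
Pattern of "odd": [0, 1, 1]
Patterns do not match
Same pattern = No


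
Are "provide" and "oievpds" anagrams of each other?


Word 1: "provide" → sorted: deioprv
Word 2: "oievpds" → sorted: deiopsv
Same letters? deioprv != deiopsv
Anagram = No


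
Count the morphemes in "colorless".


Word: "colorless"
Morphemes: color | -less
Each morpheme carries meaning
= 2 morphemes


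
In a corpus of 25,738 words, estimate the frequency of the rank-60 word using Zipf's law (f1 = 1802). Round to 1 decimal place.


Zipf's law: f(r) = f(1) / r
f(1) = 1802
f(60) = 1802 / 60
= 30.0 occurrences


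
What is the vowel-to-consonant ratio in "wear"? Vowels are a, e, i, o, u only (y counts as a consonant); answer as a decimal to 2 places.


Word: "wear"
Vowels (a,e,i,o,u): 2
Consonants: 2
Ratio = 2/2
= 1.00


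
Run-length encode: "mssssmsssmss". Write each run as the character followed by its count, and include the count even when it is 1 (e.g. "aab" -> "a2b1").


String: "mssssmsssmss"
Scanning for consecutive runs:
  'm' x 1
  's' x 4
  'm' x 1
  's' x 3
  'm' x 1
  's' x 2
RLE = "m1s4m1s3m1s2"


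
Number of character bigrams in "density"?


Word: "density" (length 7)
Number of 2-grams = length - 2 + 1 = 7 - 2 + 1
= 6


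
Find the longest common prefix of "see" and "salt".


Word 1: "see"
Word 2: "salt"
Comparing from start:
  Pos 0: 's' == 's'
  Pos 1: 'e' != 'a' (stop)
LCP = "s" (length 1)


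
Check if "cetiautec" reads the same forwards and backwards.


Word: "cetiautec"
Reversed: "cetuaitec"
Forward == Backward? cetiautec != cetuaitec
Palindrome = No


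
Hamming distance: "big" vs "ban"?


Comparing character by character (same length = 3):
  Pos 0: 'b' vs 'b' =
  Pos 1: 'i' vs 'a' !=
  Pos 2: 'g' vs 'n' !=
Hamming distance = 2


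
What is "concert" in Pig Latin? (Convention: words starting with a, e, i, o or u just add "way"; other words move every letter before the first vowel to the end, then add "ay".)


Word: "concert"
Starts with consonant(s) → move to end, add 'ay'
Consonant cluster: "c"
Pig Latin = "oncertcay"


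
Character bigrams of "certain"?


Word: "certain" (length 7)
Number of bigrams = 7 - 2 + 1 = 6
  Position 0: "ce"
  Position 1: "er"
  Position 2: "rt"
  Position 3: "ta"
  Position 4: "ai"
  Position 5: "in"
Bigrams = "ce", "er", "rt", "ta", "ai", "in"


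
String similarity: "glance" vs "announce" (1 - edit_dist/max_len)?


Word 1: "glance" (length 6)
Word 2: "announce" (length 8)
One optimal edit sequence:
  1. insert 'a'  (+1)
  2. insert 'n'  (+1)
  3. substitute 'g' -> 'n'  (+1)
  4. substitute 'l' -> 'o'  (+1)
  5. substitute 'a' -> 'u'  (+1)
  6. keep 'n'
  7. keep 'c'
  8. keep 'e'
Edit distance = 5
Max length = max(6, 8) = 8
Similarity = 1 - 5/8
= 0.3750


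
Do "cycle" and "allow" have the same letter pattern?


Pattern of "cycle": [0, 1, 0, 2, 3]
Pattern of "allow": [0, 1, 1, 2, 3]
Patterns do not match
Same pattern = No


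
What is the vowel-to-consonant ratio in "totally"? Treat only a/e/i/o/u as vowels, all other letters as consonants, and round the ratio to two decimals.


Word: "totally"
Vowels (a,e,i,o,u): 2
Consonants: 5
Ratio = 2/5
= 0.40


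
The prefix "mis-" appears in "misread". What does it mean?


Prefix: mis-
Example: misread = mis- + read
Meaning = wrongly


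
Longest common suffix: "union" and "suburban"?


Word 1: "union"
Word 2: "suburban"
Comparing from end:
  Pos -1: 'n' == 'n'
  Pos -2: 'o' != 'a' (stop)
LCS = "n" (length 1)


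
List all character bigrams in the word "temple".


Word: "temple" (length 6)
Number of bigrams = 6 - 2 + 1 = 5
  Position 0: "te"
  Position 1: "em"
  Position 2: "mp"
  Position 3: "pl"
  Position 4: "le"
Bigrams = "te", "em", "mp", "pl", "le"


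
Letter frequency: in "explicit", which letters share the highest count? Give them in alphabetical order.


Word: "explicit"
Letter counts:
  'c': 1
  'e': 1
  'i': 2
  'l': 1
  'p': 1
  't': 1
  'x': 1
Maximum count = 2
Most frequent = 'i' (2 times each)


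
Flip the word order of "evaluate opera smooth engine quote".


Original: "evaluate opera smooth engine quote"
Words (1..n): evaluate | opera | smooth | engine | quote
Reversed (n..1): quote | engine | smooth | opera | evaluate
Result = "quote engine smooth opera evaluate"


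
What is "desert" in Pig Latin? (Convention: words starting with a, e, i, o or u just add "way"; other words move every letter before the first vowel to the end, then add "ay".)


Word: "desert"
Starts with consonant(s) → move to end, add 'ay'
Consonant cluster: "d"
Pig Latin = "esertday"


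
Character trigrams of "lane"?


Word: "lane" (length 4)
Number of trigrams = 4 - 3 + 1 = 2
  Position 0: "lan"
  Position 1: "ane"
Trigrams = "lan", "ane"


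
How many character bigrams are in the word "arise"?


Word: "arise" (length 5)
Number of 2-grams = length - 2 + 1 = 5 - 2 + 1
= 4


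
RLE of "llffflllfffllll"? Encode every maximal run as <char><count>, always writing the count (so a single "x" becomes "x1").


String: "llffflllfffllll"
Scanning for consecutive runs:
  'l' x 2
  'f' x 3
  'l' x 3
  'f' x 3
  'l' x 4
RLE = "l2f3l3f3l4"


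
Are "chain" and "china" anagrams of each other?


Word 1: "chain" → sorted: achin
Word 2: "china" → sorted: achin
Same letters? achin == achin
Anagram = Yes


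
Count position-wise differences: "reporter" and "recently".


Comparing character by character (same length = 8):
  Pos 0: 'r' vs 'r' =
  Pos 1: 'e' vs 'e' =
  Pos 2: 'p' vs 'c' !=
  Pos 3: 'o' vs 'e' !=
  Pos 4: 'r' vs 'n' !=
  Pos 5: 't' vs 't' =
  Pos 6: 'e' vs 'l' !=
  Pos 7: 'r' vs 'y' !=
Hamming distance = 5


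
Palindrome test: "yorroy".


Word: "yorroy"
Reversed: "yorroy"
Forward == Backward? yorroy == yorroy
Palindrome = Yes


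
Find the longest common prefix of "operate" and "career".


Word 1: "operate"
Word 2: "career"
Comparing from start:
  Pos 0: 'o' != 'c' (stop)
LCP = "" (length 0)


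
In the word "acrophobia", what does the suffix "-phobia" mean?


Suffix: -phobia
Example: acrophobia = acro- + -phobia
Meaning = fear of


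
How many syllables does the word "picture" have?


Word: "picture"
Syllable breakdown: pic-ture
Counting: 2 parts
= 2 syllables


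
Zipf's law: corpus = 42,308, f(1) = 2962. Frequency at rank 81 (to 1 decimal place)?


Zipf's law: f(r) = f(1) / r
f(1) = 2962
f(81) = 2962 / 81
= 36.6 occurrences


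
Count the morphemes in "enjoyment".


Word: "enjoyment"
Morphemes: en- | joy | -ment
Each morpheme carries meaning
= 3 morphemes


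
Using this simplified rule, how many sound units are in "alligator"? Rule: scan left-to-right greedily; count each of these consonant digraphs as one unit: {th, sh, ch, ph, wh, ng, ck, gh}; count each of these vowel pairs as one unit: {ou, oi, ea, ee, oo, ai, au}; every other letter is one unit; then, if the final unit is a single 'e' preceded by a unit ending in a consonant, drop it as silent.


Word: "alligator" (9 letters)
Left-to-right scan:
  1. 'a' (letter)
  2. 'l' (letter)
  3. 'l' (letter)
  4. 'i' (letter)
  5. 'g' (letter)
  6. 'a' (letter)
  7. 't' (letter)
  8. 'o' (letter)
  9. 'r' (letter)
Units from scan: 9
Sound units = 9 units


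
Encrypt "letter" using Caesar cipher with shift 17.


Word: "letter"
Shift: 17
Each letter → (letter + shift) mod 26:
  'l' (11) + 17 = 2 → 'c'
  'e' (4) + 17 = 21 → 'v'
  't' (19) + 17 = 10 → 'k'
  't' (19) + 17 = 10 → 'k'
  'e' (4) + 17 = 21 → 'v'
  'r' (17) + 17 = 8 → 'i'
Result = "cvkkvi"


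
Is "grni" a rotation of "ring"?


Word: "ring", Candidate: "grni"
Method: check if candidate is substring of word+word
"ringring" contains "grni"? No
Is rotation = No


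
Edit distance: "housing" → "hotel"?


Word 1: "housing" (length 7)
Word 2: "hotel" (length 5)
One optimal edit sequence (insert/delete/substitute each cost 1):
  1. keep 'h'
  2. keep 'o'
  3. delete 'u'  (+1)
  4. delete 's'  (+1)
  5. substitute 'i' -> 't'  (+1)
  6. substitute 'n' -> 'e'  (+1)
  7. substitute 'g' -> 'l'  (+1)
Total edit operations: 5
Edit distance = 5


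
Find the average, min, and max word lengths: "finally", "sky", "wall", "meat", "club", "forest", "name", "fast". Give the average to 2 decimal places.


Lengths: "finally"=7, "sky"=3, "wall"=4, "meat"=4, "club"=4, "forest"=6, "name"=4, "fast"=4
Sum = 36, Count = 8
Average = 36/8 = 4.50
= avg=4.50, min=3, max=7


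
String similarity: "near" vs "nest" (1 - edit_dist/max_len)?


Word 1: "near" (length 4)
Word 2: "nest" (length 4)
One optimal edit sequence:
  1. keep 'n'
  2. keep 'e'
  3. substitute 'a' -> 's'  (+1)
  4. substitute 'r' -> 't'  (+1)
Edit distance = 2
Max length = max(4, 4) = 4
Similarity = 1 - 2/4
= 0.5000


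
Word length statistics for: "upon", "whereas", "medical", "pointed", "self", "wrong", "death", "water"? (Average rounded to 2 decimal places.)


Lengths: "upon"=4, "whereas"=7, "medical"=7, "pointed"=7, "self"=4, "wrong"=5, "death"=5, "water"=5
Sum = 44, Count = 8
Average = 44/8 = 5.50
= avg=5.50, min=4, max=7


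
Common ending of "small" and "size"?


Word 1: "small"
Word 2: "size"
Comparing from end:
  Pos -1: 'l' != 'e' (stop)
LCS = "" (length 0)


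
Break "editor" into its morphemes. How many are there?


Word: "editor"
Morphemes: edit / -or
Each morpheme carries meaning
= 2 morphemes


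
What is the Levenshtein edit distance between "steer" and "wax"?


Word 1: "steer" (length 5)
Word 2: "wax" (length 3)
One optimal edit sequence (insert/delete/substitute each cost 1):
  1. delete 's'  (+1)
  2. delete 't'  (+1)
  3. substitute 'e' -> 'w'  (+1)
  4. substitute 'e' -> 'a'  (+1)
  5. substitute 'r' -> 'x'  (+1)
Total edit operations: 5
Edit distance = 5


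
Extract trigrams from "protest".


Word: "protest" (length 7)
Number of trigrams = 7 - 3 + 1 = 5
  Position 0: "pro"
  Position 1: "rot"
  Position 2: "ote"
  Position 3: "tes"
  Position 4: "est"
Trigrams = "pro", "rot", "ote", "tes", "est"


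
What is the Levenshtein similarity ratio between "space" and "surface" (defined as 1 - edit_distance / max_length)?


Word 1: "space" (length 5)
Word 2: "surface" (length 7)
One optimal edit sequence:
  1. keep 's'
  2. insert 'u'  (+1)
  3. insert 'r'  (+1)
  4. substitute 'p' -> 'f'  (+1)
  5. keep 'a'
  6. keep 'c'
  7. keep 'e'
Edit distance = 3
Max length = max(5, 7) = 7
Similarity = 1 - 3/7
= 0.5714


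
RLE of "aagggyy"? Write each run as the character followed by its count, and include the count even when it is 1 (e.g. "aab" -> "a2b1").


String: "aagggyy"
Scanning for consecutive runs:
  'a' x 2
  'g' x 3
  'y' x 2
RLE = "a2g3y2"


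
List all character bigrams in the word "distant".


Word: "distant" (length 7)
Number of bigrams = 7 - 2 + 1 = 6
  Position 0: "di"
  Position 1: "is"
  Position 2: "st"
  Position 3: "ta"
  Position 4: "an"
  Position 5: "nt"
Bigrams = "di", "is", "st", "ta", "an", "nt"


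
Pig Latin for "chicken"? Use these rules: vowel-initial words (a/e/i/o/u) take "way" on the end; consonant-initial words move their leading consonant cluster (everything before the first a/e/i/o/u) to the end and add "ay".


Word: "chicken"
Starts with consonant(s) → move to end, add 'ay'
Consonant cluster: "ch"
Pig Latin = "ickenchay"


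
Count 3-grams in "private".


Word: "private" (length 7)
Number of 3-grams = length - 3 + 1 = 7 - 3 + 1
= 5


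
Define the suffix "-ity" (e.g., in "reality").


Suffix: -ity
Example: reality = real + -ity
Meaning = quality of


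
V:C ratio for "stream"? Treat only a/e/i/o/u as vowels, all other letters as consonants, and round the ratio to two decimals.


Word: "stream"
Vowels (a,e,i,o,u): 2
Consonants: 4
Ratio = 2/4
= 0.50


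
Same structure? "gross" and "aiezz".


Pattern of "gross": [0, 1, 2, 3, 3]
Pattern of "aiezz": [0, 1, 2, 3, 3]
Patterns match
Same pattern = Yes


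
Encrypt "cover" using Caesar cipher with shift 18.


Word: "cover"
Shift: 18
Each letter → (letter + shift) mod 26:
  'c' (2) + 18 = 20 → 'u'
  'o' (14) + 18 = 6 → 'g'
  'v' (21) + 18 = 13 → 'n'
  'e' (4) + 18 = 22 → 'w'
  'r' (17) + 18 = 9 → 'j'
Result = "ugnwj"


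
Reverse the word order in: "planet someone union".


Original: "planet someone union"
Words (1..n): planet | someone | union
Reversed (n..1): union | someone | planet
Result = "union someone planet"


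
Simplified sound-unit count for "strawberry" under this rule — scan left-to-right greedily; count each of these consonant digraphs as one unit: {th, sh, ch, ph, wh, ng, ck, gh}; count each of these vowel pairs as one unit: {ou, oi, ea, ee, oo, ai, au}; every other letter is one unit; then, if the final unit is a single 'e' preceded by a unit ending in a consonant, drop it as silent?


Word: "strawberry" (10 letters)
Left-to-right scan:
  (1) 's' (letter)
  (2) 't' (letter)
  (3) 'r' (letter)
  (4) 'a' (letter)
  (5) 'w' (letter)
  (6) 'b' (letter)
  (7) 'e' (letter)
  (8) 'r' (letter)
  (9) 'r' (letter)
  (10) 'y' (letter)
Units from scan: 10
Sound units = 10 units


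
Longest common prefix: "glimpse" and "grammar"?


Word 1: "glimpse"
Word 2: "grammar"
Comparing from start:
  Pos 0: 'g' == 'g'
  Pos 1: 'l' != 'r' (stop)
LCP = "g" (length 1)


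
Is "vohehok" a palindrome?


Word: "vohehok"
Reversed: "kohehov"
Forward == Backward? vohehok != kohehov
Palindrome = No


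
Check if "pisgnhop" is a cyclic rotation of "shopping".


Word: "shopping", Candidate: "pisgnhop"
Method: check if candidate is substring of word+word
"shoppingshopping" contains "pisgnhop"? No
Is rotation = No


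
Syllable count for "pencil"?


Word: "pencil"
Syllable breakdown: pen | cil
Counting: 2 parts
= 2 syllables


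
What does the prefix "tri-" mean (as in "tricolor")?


Prefix: tri-
Example: tricolor = tri- + color
Meaning = three


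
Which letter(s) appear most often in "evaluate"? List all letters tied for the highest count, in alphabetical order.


Word: "evaluate"
Letter counts:
  'a': 2
  'e': 2
  'l': 1
  't': 1
  'u': 1
  'v': 1
Maximum count = 2
Most frequent = 'a', 'e' (2 times each)


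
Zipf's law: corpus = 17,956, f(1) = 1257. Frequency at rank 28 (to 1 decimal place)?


Zipf's law: f(r) = f(1) / r
f(1) = 1257
f(28) = 1257 / 28
= 44.9 occurrences


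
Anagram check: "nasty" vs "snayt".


Word 1: "nasty" → sorted: ansty
Word 2: "snayt" → sorted: ansty
Same letters? ansty == ansty
Anagram = Yes


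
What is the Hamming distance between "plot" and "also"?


Comparing character by character (same length = 4):
  Pos 0: 'p' vs 'a' !=
  Pos 1: 'l' vs 'l' =
  Pos 2: 'o' vs 's' !=
  Pos 3: 't' vs 'o' !=
Hamming distance = 3


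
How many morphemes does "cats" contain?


Word: "cats"
Morphemes: cat / -s
Each morpheme carries meaning
= 2 morphemes


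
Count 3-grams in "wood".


Word: "wood" (length 4)
Number of 3-grams = length - 3 + 1 = 4 - 3 + 1
= 2


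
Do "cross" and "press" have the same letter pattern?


Pattern of "cross": [0, 1, 2, 3, 3]
Pattern of "press": [0, 1, 2, 3, 3]
Patterns match
Same pattern = Yes


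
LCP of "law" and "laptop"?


Word 1: "law"
Word 2: "laptop"
Comparing from start:
  Pos 0: 'l' == 'l'
  Pos 1: 'a' == 'a'
  Pos 2: 'w' != 'p' (stop)
LCP = "la" (length 2)


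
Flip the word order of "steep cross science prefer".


Original: "steep cross science prefer"
Words (1..n): steep | cross | science | prefer
Reversed (n..1): prefer | science | cross | steep
Result = "prefer science cross steep"


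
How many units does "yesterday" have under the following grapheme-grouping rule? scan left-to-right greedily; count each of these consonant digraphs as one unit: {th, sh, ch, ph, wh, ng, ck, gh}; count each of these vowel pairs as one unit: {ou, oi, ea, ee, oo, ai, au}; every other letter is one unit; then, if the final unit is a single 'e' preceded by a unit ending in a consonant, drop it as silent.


Word: "yesterday" (9 letters)
Left-to-right scan:
  (1) 'y' (letter)
  (2) 'e' (letter)
  (3) 's' (letter)
  (4) 't' (letter)
  (5) 'e' (letter)
  (6) 'r' (letter)
  (7) 'd' (letter)
  (8) 'a' (letter)
  (9) 'y' (letter)
Units from scan: 9
Sound units = 9 units


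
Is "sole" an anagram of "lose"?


Word 1: "lose" → sorted: elos
Word 2: "sole" → sorted: elos
Same letters? elos == elos
Anagram = Yes


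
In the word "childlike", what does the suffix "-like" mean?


Suffix: -like
As in: childlike -> child + -like
Meaning = resembling


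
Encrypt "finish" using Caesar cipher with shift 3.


Word: "finish"
Shift: 3
Each letter → (letter + shift) mod 26:
  'f' (5) + 3 = 8 → 'i'
  'i' (8) + 3 = 11 → 'l'
  'n' (13) + 3 = 16 → 'q'
  'i' (8) + 3 = 11 → 'l'
  's' (18) + 3 = 21 → 'v'
  'h' (7) + 3 = 10 → 'k'
Result = "ilqlvk"


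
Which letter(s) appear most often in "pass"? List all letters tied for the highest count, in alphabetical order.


Word: "pass"
Letter counts:
  'a': 1
  'p': 1
  's': 2
Maximum count = 2
Most frequent = 's' (2 times each)


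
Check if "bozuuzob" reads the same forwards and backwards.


Word: "bozuuzob"
Reversed: "bozuuzob"
Forward == Backward? bozuuzob == bozuuzob
Palindrome = Yes


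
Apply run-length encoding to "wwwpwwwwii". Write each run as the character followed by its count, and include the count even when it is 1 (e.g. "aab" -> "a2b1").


String: "wwwpwwwwii"
Scanning for consecutive runs:
  'w' x 3
  'p' x 1
  'w' x 4
  'i' x 2
RLE = "w3p1w4i2"


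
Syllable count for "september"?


Word: "september"
Syllable breakdown: sep | tem | ber
Counting: 3 parts
= 3 syllables


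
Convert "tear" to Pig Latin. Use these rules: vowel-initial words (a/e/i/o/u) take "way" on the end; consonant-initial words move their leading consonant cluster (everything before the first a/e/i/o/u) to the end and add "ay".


Word: "tear"
Starts with consonant(s) → move to end, add 'ay'
Consonant cluster: "t"
Pig Latin = "eartay"


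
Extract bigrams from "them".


Word: "them" (length 4)
Number of bigrams = 4 - 2 + 1 = 3
  Position 0: "th"
  Position 1: "he"
  Position 2: "em"
Bigrams = "th", "he", "em"


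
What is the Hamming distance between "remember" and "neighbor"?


Comparing character by character (same length = 8):
  Pos 0: 'r' vs 'n' !=
  Pos 1: 'e' vs 'e' =
  Pos 2: 'm' vs 'i' !=
  Pos 3: 'e' vs 'g' !=
  Pos 4: 'm' vs 'h' !=
  Pos 5: 'b' vs 'b' =
  Pos 6: 'e' vs 'o' !=
  Pos 7: 'r' vs 'r' =
Hamming distance = 5


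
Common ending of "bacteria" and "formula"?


Word 1: "bacteria"
Word 2: "formula"
Comparing from end:
  Pos -1: 'a' == 'a'
  Pos -2: 'i' != 'l' (stop)
LCS = "a" (length 1)


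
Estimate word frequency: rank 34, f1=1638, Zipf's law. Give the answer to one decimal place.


Zipf's law: f(r) = f(1) / r
f(1) = 1638
f(34) = 1638 / 34
= 48.2 occurrences


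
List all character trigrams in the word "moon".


Word: "moon" (length 4)
Number of trigrams = 4 - 3 + 1 = 2
  Position 0: "moo"
  Position 1: "oon"
Trigrams = "moo", "oon"


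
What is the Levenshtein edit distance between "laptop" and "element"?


Word 1: "laptop" (length 6)
Word 2: "element" (length 7)
One optimal edit sequence (insert/delete/substitute each cost 1):
  1. insert 'e'  (+1)
  2. keep 'l'
  3. substitute 'a' -> 'e'  (+1)
  4. substitute 'p' -> 'm'  (+1)
  5. substitute 't' -> 'e'  (+1)
  6. substitute 'o' -> 'n'  (+1)
  7. substitute 'p' -> 't'  (+1)
Total edit operations: 6
Edit distance = 6


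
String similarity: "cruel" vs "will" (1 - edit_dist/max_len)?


Word 1: "cruel" (length 5)
Word 2: "will" (length 4)
One optimal edit sequence:
  1. delete 'c'  (+1)
  2. substitute 'r' -> 'w'  (+1)
  3. substitute 'u' -> 'i'  (+1)
  4. substitute 'e' -> 'l'  (+1)
  5. keep 'l'
Edit distance = 4
Max length = max(5, 4) = 5
Similarity = 1 - 4/5
= 0.2000


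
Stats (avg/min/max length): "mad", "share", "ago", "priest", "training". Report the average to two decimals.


Lengths: "mad"=3, "share"=5, "ago"=3, "priest"=6, "training"=8
Sum = 25, Count = 5
Average = 25/5 = 5.00
= avg=5.00, min=3, max=8


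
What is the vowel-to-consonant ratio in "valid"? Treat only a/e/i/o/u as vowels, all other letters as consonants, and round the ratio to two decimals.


Word: "valid"
Vowels (a,e,i,o,u): 2
Consonants: 3
Ratio = 2/3
= 0.67


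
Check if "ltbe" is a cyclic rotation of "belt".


Word: "belt", Candidate: "ltbe"
Method: check if candidate is substring of word+word
"beltbelt" contains "ltbe"? Yes
Is rotation = Yes


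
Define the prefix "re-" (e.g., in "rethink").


Prefix: re-
Example: rethink = re- + think
Meaning = again


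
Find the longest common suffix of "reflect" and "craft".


Word 1: "reflect"
Word 2: "craft"
Comparing from end:
  Pos -1: 't' == 't'
  Pos -2: 'c' != 'f' (stop)
LCS = "t" (length 1)


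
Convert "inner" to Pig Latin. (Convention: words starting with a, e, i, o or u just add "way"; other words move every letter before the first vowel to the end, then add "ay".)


Word: "inner"
Starts with vowel → add 'way'
Pig Latin = "innerway"


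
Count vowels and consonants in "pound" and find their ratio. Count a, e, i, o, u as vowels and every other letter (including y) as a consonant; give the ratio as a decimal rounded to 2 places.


Word: "pound"
Vowels (a,e,i,o,u): 2
Consonants: 3
Ratio = 2/3
= 0.67


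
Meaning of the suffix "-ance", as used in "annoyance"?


Suffix: -ance
Example: annoyance = annoy + -ance
Meaning = state of


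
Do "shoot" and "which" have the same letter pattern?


Pattern of "shoot": [0, 1, 2, 2, 3]
Pattern of "which": [0, 1, 2, 3, 1]
Patterns do not match
Same pattern = No


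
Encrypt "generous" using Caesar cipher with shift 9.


Word: "generous"
Shift: 9
Each letter → (letter + shift) mod 26:
  'g' (6) + 9 = 15 → 'p'
  'e' (4) + 9 = 13 → 'n'
  'n' (13) + 9 = 22 → 'w'
  'e' (4) + 9 = 13 → 'n'
  'r' (17) + 9 = 0 → 'a'
  'o' (14) + 9 = 23 → 'x'
  'u' (20) + 9 = 3 → 'd'
  's' (18) + 9 = 1 → 'b'
Result = "pnwnaxdb"


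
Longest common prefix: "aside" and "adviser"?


Word 1: "aside"
Word 2: "adviser"
Comparing from start:
  Pos 0: 'a' == 'a'
  Pos 1: 's' != 'd' (stop)
LCP = "a" (length 1)


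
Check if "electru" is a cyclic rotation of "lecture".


Word: "lecture", Candidate: "electru"
Method: check if candidate is substring of word+word
"lecturelecture" contains "electru"? No
Is rotation = No


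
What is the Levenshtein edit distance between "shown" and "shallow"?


Word 1: "shown" (length 5)
Word 2: "shallow" (length 7)
One optimal edit sequence (insert/delete/substitute each cost 1):
  1. keep 's'
  2. keep 'h'
  3. insert 'a'  (+1)
  4. insert 'l'  (+1)
  5. insert 'l'  (+1)
  6. keep 'o'
  7. keep 'w'
  8. delete 'n'  (+1)
Total edit operations: 4
Edit distance = 4


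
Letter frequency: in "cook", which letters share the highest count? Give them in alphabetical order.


Word: "cook"
Letter counts:
  'c': 1
  'k': 1
  'o': 2
Maximum count = 2
Most frequent = 'o' (2 times each)


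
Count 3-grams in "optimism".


Word: "optimism" (length 8)
Number of 3-grams = length - 3 + 1 = 8 - 3 + 1
= 6


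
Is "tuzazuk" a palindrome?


Word: "tuzazuk"
Reversed: "kuzazut"
Forward == Backward? tuzazuk != kuzazut
Palindrome = No


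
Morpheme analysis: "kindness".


Word: "kindness"
Morphemes: kind | -ness
Each morpheme carries meaning
= 2 morphemes


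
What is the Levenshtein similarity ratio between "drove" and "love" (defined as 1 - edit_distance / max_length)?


Word 1: "drove" (length 5)
Word 2: "love" (length 4)
One optimal edit sequence:
  1. delete 'd'  (+1)
  2. substitute 'r' -> 'l'  (+1)
  3. keep 'o'
  4. keep 'v'
  5. keep 'e'
Edit distance = 2
Max length = max(5, 4) = 5
Similarity = 1 - 2/5
= 0.6000


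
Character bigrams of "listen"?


Word: "listen" (length 6)
Number of bigrams = 6 - 2 + 1 = 5
  Position 0: "li"
  Position 1: "is"
  Position 2: "st"
  Position 3: "te"
  Position 4: "en"
Bigrams = "li", "is", "st", "te", "en"


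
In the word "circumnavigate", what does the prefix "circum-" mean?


Prefix: circum-
Example: circumnavigate (circum- + navigate)
Meaning = around


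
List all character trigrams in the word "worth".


Word: "worth" (length 5)
Number of trigrams = 5 - 3 + 1 = 3
  Position 0: "wor"
  Position 1: "ort"
  Position 2: "rth"
Trigrams = "wor", "ort", "rth"


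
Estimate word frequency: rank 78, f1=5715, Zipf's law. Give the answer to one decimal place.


Zipf's law: f(r) = f(1) / r
f(1) = 5715
f(78) = 5715 / 78
= 73.3 occurrences


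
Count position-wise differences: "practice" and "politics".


Comparing character by character (same length = 8):
  Pos 0: 'p' vs 'p' =
  Pos 1: 'r' vs 'o' !=
  Pos 2: 'a' vs 'l' !=
  Pos 3: 'c' vs 'i' !=
  Pos 4: 't' vs 't' =
  Pos 5: 'i' vs 'i' =
  Pos 6: 'c' vs 'c' =
  Pos 7: 'e' vs 's' !=
Hamming distance = 4


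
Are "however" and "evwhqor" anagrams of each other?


Word 1: "however" → sorted: eehorvw
Word 2: "evwhqor" → sorted: ehoqrvw
Same letters? eehorvw != ehoqrvw
Anagram = No


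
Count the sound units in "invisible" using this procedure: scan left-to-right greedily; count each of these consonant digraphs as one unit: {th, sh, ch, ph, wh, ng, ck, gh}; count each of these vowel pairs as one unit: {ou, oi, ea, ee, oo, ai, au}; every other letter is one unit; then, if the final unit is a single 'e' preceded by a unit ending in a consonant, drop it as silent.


Word: "invisible" (9 letters)
Left-to-right scan:
  (1) 'i' (letter)
  (2) 'n' (letter)
  (3) 'v' (letter)
  (4) 'i' (letter)
  (5) 's' (letter)
  (6) 'i' (letter)
  (7) 'b' (letter)
  (8) 'l' (letter)
  (9) 'e' (letter)
Units from scan: 9
Final unit is 'e' after a consonant -> drop as silent (-1)
Sound units = 8 units


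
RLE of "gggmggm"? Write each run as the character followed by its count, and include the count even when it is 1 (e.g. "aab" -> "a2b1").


String: "gggmggm"
Scanning for consecutive runs:
  'g' x 3
  'm' x 1
  'g' x 2
  'm' x 1
RLE = "g3m1g2m1"


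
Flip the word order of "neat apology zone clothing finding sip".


Original: "neat apology zone clothing finding sip"
Words (1..n): neat | apology | zone | clothing | finding | sip
Reversed (n..1): sip | finding | clothing | zone | apology | neat
Result = "sip finding clothing zone apology neat"


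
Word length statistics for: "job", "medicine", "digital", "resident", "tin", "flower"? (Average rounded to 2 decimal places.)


Lengths: "job"=3, "medicine"=8, "digital"=7, "resident"=8, "tin"=3, "flower"=6
Sum = 35, Count = 6
Average = 35/6 = 5.83
= avg=5.83, min=3, max=8


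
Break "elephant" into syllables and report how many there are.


Word: "elephant"
Syllable breakdown: el-e-phant
Counting: 3 parts
= 3 syllables


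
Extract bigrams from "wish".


Word: "wish" (length 4)
Number of bigrams = 4 - 2 + 1 = 3
  Position 0: "wi"
  Position 1: "is"
  Position 2: "sh"
Bigrams = "wi", "is", "sh"


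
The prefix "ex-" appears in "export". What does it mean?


Prefix: ex-
Example: export (ex- + port)
Meaning = out / former


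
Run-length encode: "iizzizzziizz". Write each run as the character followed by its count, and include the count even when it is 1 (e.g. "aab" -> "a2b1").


String: "iizzizzziizz"
Scanning for consecutive runs:
  'i' x 2
  'z' x 2
  'i' x 1
  'z' x 3
  'i' x 2
  'z' x 2
RLE = "i2z2i1z3i2z2"


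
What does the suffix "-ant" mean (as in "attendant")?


Suffix: -ant
Example: attendant = attend + -ant
Meaning = one who / that which


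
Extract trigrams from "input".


Word: "input" (length 5)
Number of trigrams = 5 - 3 + 1 = 3
  Position 0: "inp"
  Position 1: "npu"
  Position 2: "put"
Trigrams = "inp", "npu", "put"


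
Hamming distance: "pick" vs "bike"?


Comparing character by character (same length = 4):
  Pos 0: 'p' vs 'b' !=
  Pos 1: 'i' vs 'i' =
  Pos 2: 'c' vs 'k' !=
  Pos 3: 'k' vs 'e' !=
Hamming distance = 3


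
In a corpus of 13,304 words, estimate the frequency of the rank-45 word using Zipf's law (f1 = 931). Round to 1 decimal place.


Zipf's law: f(r) = f(1) / r
f(1) = 931
f(45) = 931 / 45
= 20.7 occurrences


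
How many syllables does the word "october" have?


Word: "october"
Syllable breakdown: oc · to · ber
Counting: 3 parts
= 3 syllables


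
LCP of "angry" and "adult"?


Word 1: "angry"
Word 2: "adult"
Comparing from start:
  Pos 0: 'a' == 'a'
  Pos 1: 'n' != 'd' (stop)
LCP = "a" (length 1)


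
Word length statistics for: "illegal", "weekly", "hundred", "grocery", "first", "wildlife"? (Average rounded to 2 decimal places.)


Lengths: "illegal"=7, "weekly"=6, "hundred"=7, "grocery"=7, "first"=5, "wildlife"=8
Sum = 40, Count = 6
Average = 40/6 = 6.67
= avg=6.67, min=5, max=8


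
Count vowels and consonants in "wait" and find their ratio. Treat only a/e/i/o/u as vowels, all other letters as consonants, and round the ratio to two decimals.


Word: "wait"
Vowels (a,e,i,o,u): 2
Consonants: 2
Ratio = 2/2
= 1.00


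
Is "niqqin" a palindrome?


Word: "niqqin"
Reversed: "niqqin"
Forward == Backward? niqqin == niqqin
Palindrome = Yes


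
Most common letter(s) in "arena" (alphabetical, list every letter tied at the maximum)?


Word: "arena"
Letter counts:
  'a': 2
  'e': 1
  'n': 1
  'r': 1
Maximum count = 2
Most frequent = 'a' (2 times each)


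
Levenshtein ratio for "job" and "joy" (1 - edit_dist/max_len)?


Word 1: "job" (length 3)
Word 2: "joy" (length 3)
One optimal edit sequence:
  1. keep 'j'
  2. keep 'o'
  3. substitute 'b' -> 'y'  (+1)
Edit distance = 1
Max length = max(3, 3) = 3
Similarity = 1 - 1/3
= 0.6667


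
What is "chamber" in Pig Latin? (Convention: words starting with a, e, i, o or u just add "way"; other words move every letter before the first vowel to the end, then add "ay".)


Word: "chamber"
Starts with consonant(s) → move to end, add 'ay'
Consonant cluster: "ch"
Pig Latin = "amberchay"


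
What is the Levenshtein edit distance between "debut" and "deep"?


Word 1: "debut" (length 5)
Word 2: "deep" (length 4)
One optimal edit sequence (insert/delete/substitute each cost 1):
  1. keep 'd'
  2. keep 'e'
  3. delete 'b'  (+1)
  4. substitute 'u' -> 'e'  (+1)
  5. substitute 't' -> 'p'  (+1)
Total edit operations: 3
Edit distance = 3


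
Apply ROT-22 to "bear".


Word: "bear"
Shift: 22
Each letter → (letter + shift) mod 26:
  'b' (1) + 22 = 23 → 'x'
  'e' (4) + 22 = 0 → 'a'
  'a' (0) + 22 = 22 → 'w'
  'r' (17) + 22 = 13 → 'n'
Result = "xawn"


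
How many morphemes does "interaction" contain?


Word: "interaction"
Morphemes: inter- / act / -ion
Each morpheme carries meaning
= 3 morphemes


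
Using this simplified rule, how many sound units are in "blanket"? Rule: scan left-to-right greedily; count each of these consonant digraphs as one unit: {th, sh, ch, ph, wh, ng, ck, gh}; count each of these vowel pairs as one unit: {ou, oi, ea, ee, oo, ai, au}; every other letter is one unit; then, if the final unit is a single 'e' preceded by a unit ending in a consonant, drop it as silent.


Word: "blanket" (7 letters)
Left-to-right scan:
  [1] 'b' (letter)
  [2] 'l' (letter)
  [3] 'a' (letter)
  [4] 'n' (letter)
  [5] 'k' (letter)
  [6] 'e' (letter)
  [7] 't' (letter)
Units from scan: 7
Sound units = 7 units


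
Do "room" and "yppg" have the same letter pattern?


Pattern of "room": [0, 1, 1, 2]
Pattern of "yppg": [0, 1, 1, 2]
Patterns match
Same pattern = Yes


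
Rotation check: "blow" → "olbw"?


Word: "blow", Candidate: "olbw"
Method: check if candidate is substring of word+word
"blowblow" contains "olbw"? No
Is rotation = No


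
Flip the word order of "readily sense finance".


Original: "readily sense finance"
Words (1..n): readily | sense | finance
Reversed (n..1): finance | sense | readily
Result = "finance sense readily"


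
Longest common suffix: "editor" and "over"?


Word 1: "editor"
Word 2: "over"
Comparing from end:
  Pos -1: 'r' == 'r'
  Pos -2: 'o' != 'e' (stop)
LCS = "r" (length 1)


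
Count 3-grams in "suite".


Word: "suite" (length 5)
Number of 3-grams = length - 3 + 1 = 5 - 3 + 1
= 3


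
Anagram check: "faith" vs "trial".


Word 1: "faith" → sorted: afhit
Word 2: "trial" → sorted: ailrt
Same letters? afhit != ailrt
Anagram = No


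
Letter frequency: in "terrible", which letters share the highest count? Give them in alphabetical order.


Word: "terrible"
Letter counts:
  'b': 1
  'e': 2
  'i': 1
  'l': 1
  'r': 2
  't': 1
Maximum count = 2
Most frequent = 'e', 'r' (2 times each)
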